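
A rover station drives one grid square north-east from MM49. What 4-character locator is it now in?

MN50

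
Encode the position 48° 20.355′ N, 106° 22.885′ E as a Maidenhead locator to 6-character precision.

Add 180° to longitude and 90° to latitude: 286.3814, 138.3392.
Field: lon ⌊286.3814/20⌋ = 14 → O; lat ⌊138.3392/10⌋ = 13 → N.
Square: lon ⌊6.3814/2⌋ = 3; lat ⌊8.3392/1⌋ = 8.
Subsquare: lon ⌊0.3814/0.0833333⌋ = 4 → e; lat ⌊0.3392/0.0416667⌋ = 8 → i.

ON38ei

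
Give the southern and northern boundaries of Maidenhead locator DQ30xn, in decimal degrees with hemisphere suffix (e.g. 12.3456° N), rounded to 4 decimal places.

Field D=3, Q=16: +3·20° lon, +16·10° lat → SW at lon -120°, lat 70°.
Square 3, 0: +3·2° lon, +0·1° lat → SW at lon -114°, lat 70°.
Subsquare x=23, n=13: +23·0.0833333° lon, +13·0.0416667° lat → SW at lon -112.083°, lat 70.5417°.
Cell spans 0.0833333° lon × 0.0416667° lat.
south 70.5417° N, north 70.5833° N.

70.5417° N, 70.5833° N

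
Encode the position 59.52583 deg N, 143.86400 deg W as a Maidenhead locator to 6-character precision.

BO89bm

Shift to the Maidenhead origin (180°W, 90°S): lon 36.1360, lat 149.5258.
Field: 36.1360/20 → 1 → B, 149.5258/10 → 14 → O; chars BO.
Square: 16.1360/2 → 8, 9.5258/1 → 9; chars 89.
Subsquare: 0.1360/0.0833333 → 1 → b, 0.5258/0.0416667 → 12 → m; chars bm.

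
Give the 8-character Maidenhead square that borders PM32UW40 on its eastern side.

PM32uw50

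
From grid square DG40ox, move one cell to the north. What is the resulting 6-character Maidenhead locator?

Latitude subsquare x = 23; +1 → 24, wraps to 0 = a, carry into square.
Latitude square 0; +1 → 1.
The longitude characters are unchanged.

DG41oa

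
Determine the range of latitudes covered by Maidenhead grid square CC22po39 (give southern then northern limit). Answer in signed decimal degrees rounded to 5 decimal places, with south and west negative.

-67.37917, -67.37500

Field C=2, C=2: +2·20° lon, +2·10° lat → SW at lon -140°, lat -70°.
Square 2, 2: +2·2° lon, +2·1° lat → SW at lon -136°, lat -68°.
Subsquare p=15, o=14: +15·0.0833333° lon, +14·0.0416667° lat → SW at lon -134.75°, lat -67.4167°.
Extended square 3, 9: +3·0.00833333° lon, +9·0.00416667° lat → SW at lon -134.725°, lat -67.3792°.
Cell spans 0.00833333° lon × 0.00416667° lat.
south -67.37917, north -67.37500.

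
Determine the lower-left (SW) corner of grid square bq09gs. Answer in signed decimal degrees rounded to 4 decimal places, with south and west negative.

79.7500, -159.5000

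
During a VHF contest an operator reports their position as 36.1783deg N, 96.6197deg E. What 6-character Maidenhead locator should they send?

NM86he

Add 180° to longitude and 90° to latitude: 276.6197, 126.1783.
Field: lon ⌊276.6197/20⌋ = 13 → N; lat ⌊126.1783/10⌋ = 12 → M.
Square: lon ⌊16.6197/2⌋ = 8; lat ⌊6.1783/1⌋ = 6.
Subsquare: lon ⌊0.6197/0.0833333⌋ = 7 → h; lat ⌊0.1783/0.0416667⌋ = 4 → e.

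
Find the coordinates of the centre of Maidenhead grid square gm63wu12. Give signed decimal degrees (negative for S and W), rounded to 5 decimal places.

33.84375, -46.15417

Field G=6, M=12: +6·20° lon, +12·10° lat → SW at lon -60°, lat 30°.
Square 6, 3: +6·2° lon, +3·1° lat → SW at lon -48°, lat 33°.
Subsquare w=22, u=20: +22·0.0833333° lon, +20·0.0416667° lat → SW at lon -46.1667°, lat 33.8333°.
Extended square 1, 2: +1·0.00833333° lon, +2·0.00416667° lat → SW at lon -46.1583°, lat 33.8417°.
Cell spans 0.00833333° lon × 0.00416667° lat. Centre is SW corner plus half of each.
latitude 33.84375, longitude -46.15417.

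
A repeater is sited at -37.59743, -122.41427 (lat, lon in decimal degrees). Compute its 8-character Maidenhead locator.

Add 180° to longitude and 90° to latitude: 57.58573, 52.40257.
Field (20°×10°, letters A–R): lon ⌊57.58573/20⌋ = 2 → C; lat ⌊52.40257/10⌋ = 5 → F.
Square (2°×1°, digits 0–9): lon ⌊17.58573/2⌋ = 8; lat ⌊2.40257/1⌋ = 2.
Subsquare (5′×2.5′, letters a–x): lon ⌊1.58573/0.0833333⌋ = 19 → t; lat ⌊0.40257/0.0416667⌋ = 9 → j.
Extended square (30″×15″, digits 0–9): lon ⌊0.00240/0.00833333⌋ = 0; lat ⌊0.02757/0.00416667⌋ = 6.

CF82tj06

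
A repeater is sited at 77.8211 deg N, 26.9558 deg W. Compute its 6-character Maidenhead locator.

HQ67mt

Offset from 180°W / 90°S: lon 153.0442°, lat 167.8211°.
Field: 153.0442/20 → 7 → H, 167.8211/10 → 16 → Q; chars HQ.
Square: 13.0442/2 → 6, 7.8211/1 → 7; chars 67.
Subsquare: 1.0442/0.0833333 → 12 → m, 0.8211/0.0416667 → 19 → t; chars mt.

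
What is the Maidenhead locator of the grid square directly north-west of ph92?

PH83

Longitude square 9; −1 → 8.
Latitude square 2; +1 → 3.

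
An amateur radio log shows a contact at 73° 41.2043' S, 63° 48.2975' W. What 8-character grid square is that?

FB86ch35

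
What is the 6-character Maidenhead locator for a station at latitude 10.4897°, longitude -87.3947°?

EK60hl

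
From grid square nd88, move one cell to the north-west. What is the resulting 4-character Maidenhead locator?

Longitude square 8; −1 → 7.
Latitude square 8; +1 → 9.

ND79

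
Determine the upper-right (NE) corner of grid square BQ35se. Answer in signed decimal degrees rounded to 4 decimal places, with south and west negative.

75.2083, -152.4167

Field B=1, Q=16: +1·20° lon, +16·10° lat → SW at lon -160°, lat 70°.
Square 3, 5: +3·2° lon, +5·1° lat → SW at lon -154°, lat 75°.
Subsquare s=18, e=4: +18·0.0833333° lon, +4·0.0416667° lat → SW at lon -152.5°, lat 75.1667°.
Cell spans 0.0833333° lon × 0.0416667° lat. NE corner is SW corner plus one full cell.
latitude 75.2083, longitude -152.4167.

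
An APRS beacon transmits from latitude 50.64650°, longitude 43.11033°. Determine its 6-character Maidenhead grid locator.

LO10np

Offset from 180°W / 90°S: lon 223.1103°, lat 140.6465°.
Field: lon ⌊223.1103/20⌋ = 11 → L; lat ⌊140.6465/10⌋ = 14 → O.
Square: lon ⌊3.1103/2⌋ = 1; lat ⌊0.6465/1⌋ = 0.
Subsquare: lon ⌊1.1103/0.0833333⌋ = 13 → n; lat ⌊0.6465/0.0416667⌋ = 15 → p.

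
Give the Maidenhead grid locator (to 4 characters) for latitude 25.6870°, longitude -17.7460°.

IL15

Add 180° to longitude and 90° to latitude: 162.25, 115.69.
Field: 162.25/20 → 8 → I, 115.69/10 → 11 → L; chars IL.
Square: 2.25/2 → 1, 5.69/1 → 5; chars 15.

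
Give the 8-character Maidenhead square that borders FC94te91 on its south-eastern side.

Longitude extended square 9; +1 → 10, wraps to 0, carry into subsquare.
Longitude subsquare t = 19; +1 → 20 = u.
Latitude extended square 1; −1 → 0.

FC94ue00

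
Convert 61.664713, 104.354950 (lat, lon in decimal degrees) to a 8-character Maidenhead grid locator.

OP21ep29

Offset from 180°W / 90°S: lon 284.35495°, lat 151.66471°.
Field: lon ⌊284.35495/20⌋ = 14 → O; lat ⌊151.66471/10⌋ = 15 → P.
Square: lon ⌊4.35495/2⌋ = 2; lat ⌊1.66471/1⌋ = 1.
Subsquare: lon ⌊0.35495/0.0833333⌋ = 4 → e; lat ⌊0.66471/0.0416667⌋ = 15 → p.
Extended square: lon ⌊0.02162/0.00833333⌋ = 2; lat ⌊0.03971/0.00416667⌋ = 9.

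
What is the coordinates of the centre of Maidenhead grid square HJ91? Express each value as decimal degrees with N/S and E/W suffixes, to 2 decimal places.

1.50° N, 21.00° W

Field H=7, J=9: +7·20° lon, +9·10° lat → SW at lon -40°, lat 0°.
Square 9, 1: +9·2° lon, +1·1° lat → SW at lon -22°, lat 1°.
Cell spans 2° lon × 1° lat. Centre is SW corner plus half of each.
latitude 1.50° N, longitude 21.00° W.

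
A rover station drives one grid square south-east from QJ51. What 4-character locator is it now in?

QJ60

Longitude square 5; +1 → 6.
Latitude square 1; −1 → 0.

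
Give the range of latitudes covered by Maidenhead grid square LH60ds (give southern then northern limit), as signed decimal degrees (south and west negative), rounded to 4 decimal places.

Field L=11, H=7: +11·20° lon, +7·10° lat → SW at lon 40°, lat -20°.
Square 6, 0: +6·2° lon, +0·1° lat → SW at lon 52°, lat -20°.
Subsquare d=3, s=18: +3·0.0833333° lon, +18·0.0416667° lat → SW at lon 52.25°, lat -19.25°.
Cell spans 0.0833333° lon × 0.0416667° lat.
south -19.2500, north -19.2083.

-19.2500, -19.2083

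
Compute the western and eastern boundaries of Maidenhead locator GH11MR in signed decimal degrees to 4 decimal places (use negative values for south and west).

-57.0000, -56.9167

Field G=6, H=7: +6·20° lon, +7·10° lat → SW at lon -60°, lat -20°.
Square 1, 1: +1·2° lon, +1·1° lat → SW at lon -58°, lat -19°.
Subsquare m=12, r=17: +12·0.0833333° lon, +17·0.0416667° lat → SW at lon -57°, lat -18.2917°.
Cell spans 0.0833333° lon × 0.0416667° lat.
west -57.0000, east -56.9167.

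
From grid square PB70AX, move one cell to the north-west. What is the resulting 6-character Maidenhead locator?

PB61xa

Longitude subsquare a = 0; −1 → -1, wraps to 23 = x, carry into square.
Longitude square 7; −1 → 6.
Latitude subsquare x = 23; +1 → 24, wraps to 0 = a, carry into square.
Latitude square 0; +1 → 1.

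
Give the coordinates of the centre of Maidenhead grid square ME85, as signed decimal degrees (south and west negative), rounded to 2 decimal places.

Field M=12, E=4: +12·20° lon, +4·10° lat → SW at lon 60°, lat -50°.
Square 8, 5: +8·2° lon, +5·1° lat → SW at lon 76°, lat -45°.
Cell spans 2° lon × 1° lat. Centre is SW corner plus half of each.
latitude -44.50, longitude 77.00.

-44.50, 77.00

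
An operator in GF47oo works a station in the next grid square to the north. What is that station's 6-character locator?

GF47op

Latitude subsquare o = 14; +1 → 15 = p.
The longitude characters are unchanged.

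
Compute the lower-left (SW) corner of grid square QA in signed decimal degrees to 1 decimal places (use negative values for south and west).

Field Q=16, A=0: +16·20° lon, +0·10° lat → SW at lon 140°, lat -90°.
latitude -90.0, longitude 140.0.

-90.0, 140.0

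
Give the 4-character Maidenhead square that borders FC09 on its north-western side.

Longitude square 0; −1 → -1, wraps to 9, carry into field.
Longitude field F = 5; −1 → 4 = E.
Latitude square 9; +1 → 10, wraps to 0, carry into field.
Latitude field C = 2; +1 → 3 = D.

ED90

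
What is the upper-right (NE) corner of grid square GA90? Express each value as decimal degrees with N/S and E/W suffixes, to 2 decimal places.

89.00° S, 40.00° W

Field G=6, A=0: +6·20° lon, +0·10° lat → SW at lon -60°, lat -90°.
Square 9, 0: +9·2° lon, +0·1° lat → SW at lon -42°, lat -90°.
Cell spans 2° lon × 1° lat. NE corner is SW corner plus one full cell.
latitude 89.00° S, longitude 40.00° W.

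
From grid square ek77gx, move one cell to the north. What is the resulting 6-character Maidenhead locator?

Latitude subsquare x = 23; +1 → 24, wraps to 0 = a, carry into square.
Latitude square 7; +1 → 8.
The longitude characters are unchanged.

EK78ga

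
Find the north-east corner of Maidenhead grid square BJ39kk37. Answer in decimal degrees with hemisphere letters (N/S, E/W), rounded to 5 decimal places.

9.45000° N, 153.13333° W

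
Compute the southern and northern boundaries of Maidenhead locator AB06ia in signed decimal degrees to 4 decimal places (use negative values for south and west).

-74.0000, -73.9583

Field A=0, B=1: +0·20° lon, +1·10° lat → SW at lon -180°, lat -80°.
Square 0, 6: +0·2° lon, +6·1° lat → SW at lon -180°, lat -74°.
Subsquare i=8, a=0: +8·0.0833333° lon, +0·0.0416667° lat → SW at lon -179.333°, lat -74°.
Cell spans 0.0833333° lon × 0.0416667° lat.
south -74.0000, north -73.9583.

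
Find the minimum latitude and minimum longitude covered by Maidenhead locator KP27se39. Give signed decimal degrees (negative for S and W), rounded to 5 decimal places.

67.20417, 25.52500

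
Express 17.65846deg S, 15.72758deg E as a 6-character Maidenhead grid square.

Shift to the Maidenhead origin (180°W, 90°S): lon 195.7276, lat 72.3415.
Field (20°×10°, letters A–R): lon ⌊195.7276/20⌋ = 9 → J; lat ⌊72.3415/10⌋ = 7 → H.
Square (2°×1°, digits 0–9): lon ⌊15.7276/2⌋ = 7; lat ⌊2.3415/1⌋ = 2.
Subsquare (5′×2.5′, letters a–x): lon ⌊1.7276/0.0833333⌋ = 20 → u; lat ⌊0.3415/0.0416667⌋ = 8 → i.

JH72ui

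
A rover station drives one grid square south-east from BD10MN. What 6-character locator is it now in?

BD10nm

Longitude subsquare m = 12; +1 → 13 = n.
Latitude subsquare n = 13; −1 → 12 = m.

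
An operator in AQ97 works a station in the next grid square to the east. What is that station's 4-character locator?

BQ07

Longitude square 9; +1 → 10, wraps to 0, carry into field.
Longitude field A = 0; +1 → 1 = B.
The latitude characters are unchanged.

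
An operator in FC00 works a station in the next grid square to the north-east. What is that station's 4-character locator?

Longitude square 0; +1 → 1.
Latitude square 0; +1 → 1.

FC11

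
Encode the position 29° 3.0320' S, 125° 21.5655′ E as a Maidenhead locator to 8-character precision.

Add 180° to longitude and 90° to latitude: 305.35942, 60.94947.
Field: lon ⌊305.35942/20⌋ = 15 → P; lat ⌊60.94947/10⌋ = 6 → G.
Square: lon ⌊5.35942/2⌋ = 2; lat ⌊0.94947/1⌋ = 0.
Subsquare: lon ⌊1.35942/0.0833333⌋ = 16 → q; lat ⌊0.94947/0.0416667⌋ = 22 → w.
Extended square: lon ⌊0.02609/0.00833333⌋ = 3; lat ⌊0.03280/0.00416667⌋ = 7.

PG20qw37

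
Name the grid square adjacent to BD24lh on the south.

Latitude subsquare h = 7; −1 → 6 = g.
The longitude characters are unchanged.

BD24lg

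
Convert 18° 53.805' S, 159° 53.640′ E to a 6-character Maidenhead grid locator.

QH91wc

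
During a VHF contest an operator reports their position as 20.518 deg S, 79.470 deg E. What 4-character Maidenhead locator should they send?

Shift to the Maidenhead origin (180°W, 90°S): lon 259.47, lat 69.48.
Field: 259.47/20 → 12 → M, 69.48/10 → 6 → G; chars MG.
Square: 19.47/2 → 9, 9.48/1 → 9; chars 99.

MG99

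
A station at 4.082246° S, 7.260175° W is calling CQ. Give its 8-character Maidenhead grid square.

II65iw80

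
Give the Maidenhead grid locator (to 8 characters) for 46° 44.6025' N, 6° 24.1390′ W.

IN66tr18

Add 180° to longitude and 90° to latitude: 173.59768, 136.74338.
Field: 173.59768/20 → 8 → I, 136.74338/10 → 13 → N; chars IN.
Square: 13.59768/2 → 6, 6.74338/1 → 6; chars 66.
Subsquare: 1.59768/0.0833333 → 19 → t, 0.74338/0.0416667 → 17 → r; chars tr.
Extended square: 0.01435/0.00833333 → 1, 0.03504/0.00416667 → 8; chars 18.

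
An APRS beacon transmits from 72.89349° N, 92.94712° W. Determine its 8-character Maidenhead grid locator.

Offset from 180°W / 90°S: lon 87.05288°, lat 162.89349°.
Field: 87.05288/20 → 4 → E, 162.89349/10 → 16 → Q; chars EQ.
Square: 7.05288/2 → 3, 2.89349/1 → 2; chars 32.
Subsquare: 1.05288/0.0833333 → 12 → m, 0.89349/0.0416667 → 21 → v; chars mv.
Extended square: 0.05288/0.00833333 → 6, 0.01849/0.00416667 → 4; chars 64.

EQ32mv64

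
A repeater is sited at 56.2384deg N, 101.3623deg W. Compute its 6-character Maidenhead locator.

Add 180° to longitude and 90° to latitude: 78.6377, 146.2384.
Field (20°×10°, letters A–R): 78.6377/20 → 3 → D, 146.2384/10 → 14 → O; chars DO.
Square (2°×1°, digits 0–9): 18.6377/2 → 9, 6.2384/1 → 6; chars 96.
Subsquare (5′×2.5′, letters a–x): 0.6377/0.0833333 → 7 → h, 0.2384/0.0416667 → 5 → f; chars hf.

DO96hf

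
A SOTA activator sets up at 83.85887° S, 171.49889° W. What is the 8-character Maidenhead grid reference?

AA46gd03

Offset from 180°W / 90°S: lon 8.50111°, lat 6.14113°.
Field (20°×10°, letters A–R): lon ⌊8.50111/20⌋ = 0 → A; lat ⌊6.14113/10⌋ = 0 → A.
Square (2°×1°, digits 0–9): lon ⌊8.50111/2⌋ = 4; lat ⌊6.14113/1⌋ = 6.
Subsquare (5′×2.5′, letters a–x): lon ⌊0.50111/0.0833333⌋ = 6 → g; lat ⌊0.14113/0.0416667⌋ = 3 → d.
Extended square (30″×15″, digits 0–9): lon ⌊0.00111/0.00833333⌋ = 0; lat ⌊0.01613/0.00416667⌋ = 3.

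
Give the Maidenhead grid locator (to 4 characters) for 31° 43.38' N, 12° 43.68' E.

JM61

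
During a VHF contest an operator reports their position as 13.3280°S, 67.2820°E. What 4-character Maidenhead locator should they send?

MH36

Offset from 180°W / 90°S: lon 247.28°, lat 76.67°.
Field: lon ⌊247.28/20⌋ = 12 → M; lat ⌊76.67/10⌋ = 7 → H.
Square: lon ⌊7.28/2⌋ = 3; lat ⌊6.67/1⌋ = 6.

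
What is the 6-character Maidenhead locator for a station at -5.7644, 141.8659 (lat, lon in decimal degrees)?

Shift to the Maidenhead origin (180°W, 90°S): lon 321.8659, lat 84.2356.
Field: lon ⌊321.8659/20⌋ = 16 → Q; lat ⌊84.2356/10⌋ = 8 → I.
Square: lon ⌊1.8659/2⌋ = 0; lat ⌊4.2356/1⌋ = 4.
Subsquare: lon ⌊1.8659/0.0833333⌋ = 22 → w; lat ⌊0.2356/0.0416667⌋ = 5 → f.

QI04wf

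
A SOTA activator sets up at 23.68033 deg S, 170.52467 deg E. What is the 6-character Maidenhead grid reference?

Offset from 180°W / 90°S: lon 350.5247°, lat 66.3197°.
Field (20°×10°, letters A–R): 350.5247/20 → 17 → R, 66.3197/10 → 6 → G; chars RG.
Square (2°×1°, digits 0–9): 10.5247/2 → 5, 6.3197/1 → 6; chars 56.
Subsquare (5′×2.5′, letters a–x): 0.5247/0.0833333 → 6 → g, 0.3197/0.0416667 → 7 → h; chars gh.

RG56gh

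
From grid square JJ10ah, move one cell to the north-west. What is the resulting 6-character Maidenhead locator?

JJ00xi

Longitude subsquare a = 0; −1 → -1, wraps to 23 = x, carry into square.
Longitude square 1; −1 → 0.
Latitude subsquare h = 7; +1 → 8 = i.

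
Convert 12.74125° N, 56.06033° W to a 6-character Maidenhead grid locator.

GK12xr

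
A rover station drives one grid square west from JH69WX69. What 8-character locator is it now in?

JH69wx59

Longitude extended square 6; −1 → 5.
The latitude characters are unchanged.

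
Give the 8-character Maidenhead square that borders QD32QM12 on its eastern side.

Longitude extended square 1; +1 → 2.
The latitude characters are unchanged.

QD32qm22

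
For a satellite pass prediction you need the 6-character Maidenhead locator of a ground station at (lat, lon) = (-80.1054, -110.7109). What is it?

DA49pv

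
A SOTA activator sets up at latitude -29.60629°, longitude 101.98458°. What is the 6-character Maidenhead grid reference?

OG00xj

Offset from 180°W / 90°S: lon 281.9846°, lat 60.3937°.
Field: lon ⌊281.9846/20⌋ = 14 → O; lat ⌊60.3937/10⌋ = 6 → G.
Square: lon ⌊1.9846/2⌋ = 0; lat ⌊0.3937/1⌋ = 0.
Subsquare: lon ⌊1.9846/0.0833333⌋ = 23 → x; lat ⌊0.3937/0.0416667⌋ = 9 → j.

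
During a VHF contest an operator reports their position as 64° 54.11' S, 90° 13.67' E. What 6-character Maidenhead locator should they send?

Offset from 180°W / 90°S: lon 270.2278°, lat 25.0982°.
Field: lon ⌊270.2278/20⌋ = 13 → N; lat ⌊25.0982/10⌋ = 2 → C.
Square: lon ⌊10.2278/2⌋ = 5; lat ⌊5.0982/1⌋ = 5.
Subsquare: lon ⌊0.2278/0.0833333⌋ = 2 → c; lat ⌊0.0982/0.0416667⌋ = 2 → c.

NC55cc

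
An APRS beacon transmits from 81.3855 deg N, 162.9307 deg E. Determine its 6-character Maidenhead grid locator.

RR11lj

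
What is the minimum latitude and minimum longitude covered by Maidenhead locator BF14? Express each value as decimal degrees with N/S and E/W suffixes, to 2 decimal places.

36.00° S, 158.00° W

Field B=1, F=5: +1·20° lon, +5·10° lat → SW at lon -160°, lat -40°.
Square 1, 4: +1·2° lon, +4·1° lat → SW at lon -158°, lat -36°.
latitude 36.00° S, longitude 158.00° W.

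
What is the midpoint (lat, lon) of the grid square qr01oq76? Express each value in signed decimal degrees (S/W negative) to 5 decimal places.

Field Q=16, R=17: +16·20° lon, +17·10° lat → SW at lon 140°, lat 80°.
Square 0, 1: +0·2° lon, +1·1° lat → SW at lon 140°, lat 81°.
Subsquare o=14, q=16: +14·0.0833333° lon, +16·0.0416667° lat → SW at lon 141.167°, lat 81.6667°.
Extended square 7, 6: +7·0.00833333° lon, +6·0.00416667° lat → SW at lon 141.225°, lat 81.6917°.
Cell spans 0.00833333° lon × 0.00416667° lat. Centre is SW corner plus half of each.
latitude 81.69375, longitude 141.22917.

81.69375, 141.22917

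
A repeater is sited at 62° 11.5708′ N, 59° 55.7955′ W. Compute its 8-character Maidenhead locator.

Shift to the Maidenhead origin (180°W, 90°S): lon 120.07008, lat 152.19285.
Field: 120.07008/20 → 6 → G, 152.19285/10 → 15 → P; chars GP.
Square: 0.07008/2 → 0, 2.19285/1 → 2; chars 02.
Subsquare: 0.07008/0.0833333 → 0 → a, 0.19285/0.0416667 → 4 → e; chars ae.
Extended square: 0.07008/0.00833333 → 8, 0.02618/0.00416667 → 6; chars 86.

GP02ae86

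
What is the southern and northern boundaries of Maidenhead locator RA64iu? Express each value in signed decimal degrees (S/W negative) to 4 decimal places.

Field R=17, A=0: +17·20° lon, +0·10° lat → SW at lon 160°, lat -90°.
Square 6, 4: +6·2° lon, +4·1° lat → SW at lon 172°, lat -86°.
Subsquare i=8, u=20: +8·0.0833333° lon, +20·0.0416667° lat → SW at lon 172.667°, lat -85.1667°.
Cell spans 0.0833333° lon × 0.0416667° lat.
south -85.1667, north -85.1250.

-85.1667, -85.1250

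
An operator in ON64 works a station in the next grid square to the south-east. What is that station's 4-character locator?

ON73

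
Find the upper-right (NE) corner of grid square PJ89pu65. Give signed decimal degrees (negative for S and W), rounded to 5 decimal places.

9.85833, 137.30833

Field P=15, J=9: +15·20° lon, +9·10° lat → SW at lon 120°, lat 0°.
Square 8, 9: +8·2° lon, +9·1° lat → SW at lon 136°, lat 9°.
Subsquare p=15, u=20: +15·0.0833333° lon, +20·0.0416667° lat → SW at lon 137.25°, lat 9.83333°.
Extended square 6, 5: +6·0.00833333° lon, +5·0.00416667° lat → SW at lon 137.3°, lat 9.85417°.
Cell spans 0.00833333° lon × 0.00416667° lat. NE corner is SW corner plus one full cell.
latitude 9.85833, longitude 137.30833.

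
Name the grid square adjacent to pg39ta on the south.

PG38tx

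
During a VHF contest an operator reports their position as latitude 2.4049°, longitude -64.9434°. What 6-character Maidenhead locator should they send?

Add 180° to longitude and 90° to latitude: 115.0566, 92.4049.
Field: 115.0566/20 → 5 → F, 92.4049/10 → 9 → J; chars FJ.
Square: 15.0566/2 → 7, 2.4049/1 → 2; chars 72.
Subsquare: 1.0566/0.0833333 → 12 → m, 0.4049/0.0416667 → 9 → j; chars mj.

FJ72mj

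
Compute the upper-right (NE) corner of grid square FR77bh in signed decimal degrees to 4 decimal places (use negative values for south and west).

87.3333, -65.8333

Field F=5, R=17: +5·20° lon, +17·10° lat → SW at lon -80°, lat 80°.
Square 7, 7: +7·2° lon, +7·1° lat → SW at lon -66°, lat 87°.
Subsquare b=1, h=7: +1·0.0833333° lon, +7·0.0416667° lat → SW at lon -65.9167°, lat 87.2917°.
Cell spans 0.0833333° lon × 0.0416667° lat. NE corner is SW corner plus one full cell.
latitude 87.3333, longitude -65.8333.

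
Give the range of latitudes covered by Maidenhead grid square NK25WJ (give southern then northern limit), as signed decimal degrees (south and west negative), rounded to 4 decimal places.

Field N=13, K=10: +13·20° lon, +10·10° lat → SW at lon 80°, lat 10°.
Square 2, 5: +2·2° lon, +5·1° lat → SW at lon 84°, lat 15°.
Subsquare w=22, j=9: +22·0.0833333° lon, +9·0.0416667° lat → SW at lon 85.8333°, lat 15.375°.
Cell spans 0.0833333° lon × 0.0416667° lat.
south 15.3750, north 15.4167.

15.3750, 15.4167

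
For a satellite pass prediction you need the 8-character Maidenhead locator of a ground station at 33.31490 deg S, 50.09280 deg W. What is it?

GF46wq84

Shift to the Maidenhead origin (180°W, 90°S): lon 129.90720, lat 56.68510.
Field: 129.90720/20 → 6 → G, 56.68510/10 → 5 → F; chars GF.
Square: 9.90720/2 → 4, 6.68510/1 → 6; chars 46.
Subsquare: 1.90720/0.0833333 → 22 → w, 0.68510/0.0416667 → 16 → q; chars wq.
Extended square: 0.07387/0.00833333 → 8, 0.01843/0.00416667 → 4; chars 84.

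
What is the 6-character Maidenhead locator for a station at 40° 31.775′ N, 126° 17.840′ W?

CN60um

Shift to the Maidenhead origin (180°W, 90°S): lon 53.7027, lat 130.5296.
Field: 53.7027/20 → 2 → C, 130.5296/10 → 13 → N; chars CN.
Square: 13.7027/2 → 6, 0.5296/1 → 0; chars 60.
Subsquare: 1.7027/0.0833333 → 20 → u, 0.5296/0.0416667 → 12 → m; chars um.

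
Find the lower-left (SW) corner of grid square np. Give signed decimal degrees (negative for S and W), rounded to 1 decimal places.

Field N=13, P=15: +13·20° lon, +15·10° lat → SW at lon 80°, lat 60°.
latitude 60.0, longitude 80.0.

60.0, 80.0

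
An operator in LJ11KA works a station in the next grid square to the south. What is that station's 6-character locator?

LJ10kx

Latitude subsquare a = 0; −1 → -1, wraps to 23 = x, carry into square.
Latitude square 1; −1 → 0.
The longitude characters are unchanged.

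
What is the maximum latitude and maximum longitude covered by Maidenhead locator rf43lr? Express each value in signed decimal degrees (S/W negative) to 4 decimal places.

-36.2500, 169.0000

Field R=17, F=5: +17·20° lon, +5·10° lat → SW at lon 160°, lat -40°.
Square 4, 3: +4·2° lon, +3·1° lat → SW at lon 168°, lat -37°.
Subsquare l=11, r=17: +11·0.0833333° lon, +17·0.0416667° lat → SW at lon 168.917°, lat -36.2917°.
Cell spans 0.0833333° lon × 0.0416667° lat. NE corner is SW corner plus one full cell.
latitude -36.2500, longitude 169.0000.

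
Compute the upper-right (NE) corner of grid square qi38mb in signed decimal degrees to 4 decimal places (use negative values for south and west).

Field Q=16, I=8: +16·20° lon, +8·10° lat → SW at lon 140°, lat -10°.
Square 3, 8: +3·2° lon, +8·1° lat → SW at lon 146°, lat -2°.
Subsquare m=12, b=1: +12·0.0833333° lon, +1·0.0416667° lat → SW at lon 147°, lat -1.95833°.
Cell spans 0.0833333° lon × 0.0416667° lat. NE corner is SW corner plus one full cell.
latitude -1.9167, longitude 147.0833.

-1.9167, 147.0833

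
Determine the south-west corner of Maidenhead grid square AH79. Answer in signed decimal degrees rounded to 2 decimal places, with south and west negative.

Field A=0, H=7: +0·20° lon, +7·10° lat → SW at lon -180°, lat -20°.
Square 7, 9: +7·2° lon, +9·1° lat → SW at lon -166°, lat -11°.
latitude -11.00, longitude -166.00.

-11.00, -166.00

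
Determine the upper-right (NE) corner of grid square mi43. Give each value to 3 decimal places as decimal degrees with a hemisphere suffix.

Field M=12, I=8: +12·20° lon, +8·10° lat → SW at lon 60°, lat -10°.
Square 4, 3: +4·2° lon, +3·1° lat → SW at lon 68°, lat -7°.
Cell spans 2° lon × 1° lat. NE corner is SW corner plus one full cell.
latitude 6.000° S, longitude 70.000° E.

6.000° S, 70.000° E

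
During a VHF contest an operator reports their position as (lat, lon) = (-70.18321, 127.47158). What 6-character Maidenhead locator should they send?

Add 180° to longitude and 90° to latitude: 307.4716, 19.8168.
Field (20°×10°, letters A–R): 307.4716/20 → 15 → P, 19.8168/10 → 1 → B; chars PB.
Square (2°×1°, digits 0–9): 7.4716/2 → 3, 9.8168/1 → 9; chars 39.
Subsquare (5′×2.5′, letters a–x): 1.4716/0.0833333 → 17 → r, 0.8168/0.0416667 → 19 → t; chars rt.

PB39rt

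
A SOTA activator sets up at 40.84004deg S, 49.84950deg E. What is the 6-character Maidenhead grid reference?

Shift to the Maidenhead origin (180°W, 90°S): lon 229.8495, lat 49.1600.
Field: 229.8495/20 → 11 → L, 49.1600/10 → 4 → E; chars LE.
Square: 9.8495/2 → 4, 9.1600/1 → 9; chars 49.
Subsquare: 1.8495/0.0833333 → 22 → w, 0.1600/0.0416667 → 3 → d; chars wd.

LE49wd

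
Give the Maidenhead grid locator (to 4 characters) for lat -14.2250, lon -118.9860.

DH05

Shift to the Maidenhead origin (180°W, 90°S): lon 61.01, lat 75.78.
Field: lon ⌊61.01/20⌋ = 3 → D; lat ⌊75.78/10⌋ = 7 → H.
Square: lon ⌊1.01/2⌋ = 0; lat ⌊5.78/1⌋ = 5.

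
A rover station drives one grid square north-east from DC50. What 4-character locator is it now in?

Longitude square 5; +1 → 6.
Latitude square 0; +1 → 1.

DC61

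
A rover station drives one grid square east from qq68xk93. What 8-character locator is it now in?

QQ78ak03

Longitude extended square 9; +1 → 10, wraps to 0, carry into subsquare.
Longitude subsquare x = 23; +1 → 24, wraps to 0 = a, carry into square.
Longitude square 6; +1 → 7.
The latitude characters are unchanged.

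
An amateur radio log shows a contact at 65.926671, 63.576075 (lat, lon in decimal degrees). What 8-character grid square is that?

MP15sw92

Shift to the Maidenhead origin (180°W, 90°S): lon 243.57608, lat 155.92667.
Field: 243.57608/20 → 12 → M, 155.92667/10 → 15 → P; chars MP.
Square: 3.57608/2 → 1, 5.92667/1 → 5; chars 15.
Subsquare: 1.57608/0.0833333 → 18 → s, 0.92667/0.0416667 → 22 → w; chars sw.
Extended square: 0.07608/0.00833333 → 9, 0.01000/0.00416667 → 2; chars 92.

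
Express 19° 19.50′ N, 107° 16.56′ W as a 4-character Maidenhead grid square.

Add 180° to longitude and 90° to latitude: 72.72, 109.33.
Field (20°×10°, letters A–R): lon ⌊72.72/20⌋ = 3 → D; lat ⌊109.33/10⌋ = 10 → K.
Square (2°×1°, digits 0–9): lon ⌊12.72/2⌋ = 6; lat ⌊9.33/1⌋ = 9.

DK69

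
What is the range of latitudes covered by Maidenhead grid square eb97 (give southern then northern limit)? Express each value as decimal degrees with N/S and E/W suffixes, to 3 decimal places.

73.000° S, 72.000° S

Field E=4, B=1: +4·20° lon, +1·10° lat → SW at lon -100°, lat -80°.
Square 9, 7: +9·2° lon, +7·1° lat → SW at lon -82°, lat -73°.
Cell spans 2° lon × 1° lat.
south 73.000° S, north 72.000° S.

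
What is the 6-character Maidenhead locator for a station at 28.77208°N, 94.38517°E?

NL78es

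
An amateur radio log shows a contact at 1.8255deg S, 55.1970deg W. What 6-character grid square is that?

Offset from 180°W / 90°S: lon 124.8030°, lat 88.1745°.
Field: 124.8030/20 → 6 → G, 88.1745/10 → 8 → I; chars GI.
Square: 4.8030/2 → 2, 8.1745/1 → 8; chars 28.
Subsquare: 0.8030/0.0833333 → 9 → j, 0.1745/0.0416667 → 4 → e; chars je.

GI28je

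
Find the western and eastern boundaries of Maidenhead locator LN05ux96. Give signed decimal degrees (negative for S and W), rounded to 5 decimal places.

41.74167, 41.75000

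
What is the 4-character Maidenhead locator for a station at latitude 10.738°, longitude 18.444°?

JK90

Add 180° to longitude and 90° to latitude: 198.44, 100.74.
Field: lon ⌊198.44/20⌋ = 9 → J; lat ⌊100.74/10⌋ = 10 → K.
Square: lon ⌊18.44/2⌋ = 9; lat ⌊0.74/1⌋ = 0.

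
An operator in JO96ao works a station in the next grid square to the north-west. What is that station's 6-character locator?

Longitude subsquare a = 0; −1 → -1, wraps to 23 = x, carry into square.
Longitude square 9; −1 → 8.
Latitude subsquare o = 14; +1 → 15 = p.

JO86xp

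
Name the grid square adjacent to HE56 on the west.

HE46

Longitude square 5; −1 → 4.
The latitude characters are unchanged.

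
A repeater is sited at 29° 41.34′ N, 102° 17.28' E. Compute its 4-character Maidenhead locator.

OL19

Offset from 180°W / 90°S: lon 282.29°, lat 119.69°.
Field: 282.29/20 → 14 → O, 119.69/10 → 11 → L; chars OL.
Square: 2.29/2 → 1, 9.69/1 → 9; chars 19.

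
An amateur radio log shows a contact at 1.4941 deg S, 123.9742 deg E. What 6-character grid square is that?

PI18xm

Offset from 180°W / 90°S: lon 303.9742°, lat 88.5059°.
Field: 303.9742/20 → 15 → P, 88.5059/10 → 8 → I; chars PI.
Square: 3.9742/2 → 1, 8.5059/1 → 8; chars 18.
Subsquare: 1.9742/0.0833333 → 23 → x, 0.5059/0.0416667 → 12 → m; chars xm.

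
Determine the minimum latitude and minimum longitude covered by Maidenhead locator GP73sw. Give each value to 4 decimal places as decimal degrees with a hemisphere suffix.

63.9167° N, 44.5000° W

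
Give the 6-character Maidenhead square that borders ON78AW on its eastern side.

Longitude subsquare a = 0; +1 → 1 = b.
The latitude characters are unchanged.

ON78bw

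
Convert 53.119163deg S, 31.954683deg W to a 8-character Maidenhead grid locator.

HD46av51

Offset from 180°W / 90°S: lon 148.04532°, lat 36.88084°.
Field: lon ⌊148.04532/20⌋ = 7 → H; lat ⌊36.88084/10⌋ = 3 → D.
Square: lon ⌊8.04532/2⌋ = 4; lat ⌊6.88084/1⌋ = 6.
Subsquare: lon ⌊0.04532/0.0833333⌋ = 0 → a; lat ⌊0.88084/0.0416667⌋ = 21 → v.
Extended square: lon ⌊0.04532/0.00833333⌋ = 5; lat ⌊0.00584/0.00416667⌋ = 1.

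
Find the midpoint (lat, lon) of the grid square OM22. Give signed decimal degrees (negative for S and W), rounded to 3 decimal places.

32.500, 105.000

Field O=14, M=12: +14·20° lon, +12·10° lat → SW at lon 100°, lat 30°.
Square 2, 2: +2·2° lon, +2·1° lat → SW at lon 104°, lat 32°.
Cell spans 2° lon × 1° lat. Centre is SW corner plus half of each.
latitude 32.500, longitude 105.000.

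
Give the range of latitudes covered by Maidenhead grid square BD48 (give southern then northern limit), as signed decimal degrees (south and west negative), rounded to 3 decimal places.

-52.000, -51.000

Field B=1, D=3: +1·20° lon, +3·10° lat → SW at lon -160°, lat -60°.
Square 4, 8: +4·2° lon, +8·1° lat → SW at lon -152°, lat -52°.
Cell spans 2° lon × 1° lat.
south -52.000, north -51.000.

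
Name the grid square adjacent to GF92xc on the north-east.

HF02ad

Longitude subsquare x = 23; +1 → 24, wraps to 0 = a, carry into square.
Longitude square 9; +1 → 10, wraps to 0, carry into field.
Longitude field G = 6; +1 → 7 = H.
Latitude subsquare c = 2; +1 → 3 = d.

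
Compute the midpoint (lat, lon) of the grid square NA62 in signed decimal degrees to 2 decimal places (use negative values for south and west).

-87.50, 93.00

Field N=13, A=0: +13·20° lon, +0·10° lat → SW at lon 80°, lat -90°.
Square 6, 2: +6·2° lon, +2·1° lat → SW at lon 92°, lat -88°.
Cell spans 2° lon × 1° lat. Centre is SW corner plus half of each.
latitude -87.50, longitude 93.00.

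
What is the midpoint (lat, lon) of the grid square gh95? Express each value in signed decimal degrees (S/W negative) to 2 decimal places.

Field G=6, H=7: +6·20° lon, +7·10° lat → SW at lon -60°, lat -20°.
Square 9, 5: +9·2° lon, +5·1° lat → SW at lon -42°, lat -15°.
Cell spans 2° lon × 1° lat. Centre is SW corner plus half of each.
latitude -14.50, longitude -41.00.

-14.50, -41.00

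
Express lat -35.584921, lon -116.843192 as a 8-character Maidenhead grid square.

Offset from 180°W / 90°S: lon 63.15681°, lat 54.41508°.
Field: 63.15681/20 → 3 → D, 54.41508/10 → 5 → F; chars DF.
Square: 3.15681/2 → 1, 4.41508/1 → 4; chars 14.
Subsquare: 1.15681/0.0833333 → 13 → n, 0.41508/0.0416667 → 9 → j; chars nj.
Extended square: 0.07347/0.00833333 → 8, 0.04008/0.00416667 → 9; chars 89.

DF14nj89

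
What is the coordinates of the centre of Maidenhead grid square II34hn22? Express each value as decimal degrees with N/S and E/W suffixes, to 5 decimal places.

5.44792° S, 13.39583° W

Field I=8, I=8: +8·20° lon, +8·10° lat → SW at lon -20°, lat -10°.
Square 3, 4: +3·2° lon, +4·1° lat → SW at lon -14°, lat -6°.
Subsquare h=7, n=13: +7·0.0833333° lon, +13·0.0416667° lat → SW at lon -13.4167°, lat -5.45833°.
Extended square 2, 2: +2·0.00833333° lon, +2·0.00416667° lat → SW at lon -13.4°, lat -5.45°.
Cell spans 0.00833333° lon × 0.00416667° lat. Centre is SW corner plus half of each.
latitude 5.44792° S, longitude 13.39583° W.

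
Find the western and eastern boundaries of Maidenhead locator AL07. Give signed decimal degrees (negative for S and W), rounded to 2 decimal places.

-180.00, -178.00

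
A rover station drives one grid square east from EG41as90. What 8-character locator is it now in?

Longitude extended square 9; +1 → 10, wraps to 0, carry into subsquare.
Longitude subsquare a = 0; +1 → 1 = b.
The latitude characters are unchanged.

EG41bs00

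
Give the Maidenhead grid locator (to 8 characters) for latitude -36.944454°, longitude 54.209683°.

Add 180° to longitude and 90° to latitude: 234.20968, 53.05555.
Field: lon ⌊234.20968/20⌋ = 11 → L; lat ⌊53.05555/10⌋ = 5 → F.
Square: lon ⌊14.20968/2⌋ = 7; lat ⌊3.05555/1⌋ = 3.
Subsquare: lon ⌊0.20968/0.0833333⌋ = 2 → c; lat ⌊0.05555/0.0416667⌋ = 1 → b.
Extended square: lon ⌊0.04302/0.00833333⌋ = 5; lat ⌊0.01388/0.00416667⌋ = 3.

LF73cb53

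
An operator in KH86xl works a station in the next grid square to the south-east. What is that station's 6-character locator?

KH96ak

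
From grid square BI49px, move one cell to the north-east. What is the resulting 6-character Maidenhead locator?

BJ40qa

Longitude subsquare p = 15; +1 → 16 = q.
Latitude subsquare x = 23; +1 → 24, wraps to 0 = a, carry into square.
Latitude square 9; +1 → 10, wraps to 0, carry into field.
Latitude field I = 8; +1 → 9 = J.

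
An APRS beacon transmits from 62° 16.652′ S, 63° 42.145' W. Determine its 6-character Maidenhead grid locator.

FC87dr

Offset from 180°W / 90°S: lon 116.2976°, lat 27.7225°.
Field (20°×10°, letters A–R): lon ⌊116.2976/20⌋ = 5 → F; lat ⌊27.7225/10⌋ = 2 → C.
Square (2°×1°, digits 0–9): lon ⌊16.2976/2⌋ = 8; lat ⌊7.7225/1⌋ = 7.
Subsquare (5′×2.5′, letters a–x): lon ⌊0.2976/0.0833333⌋ = 3 → d; lat ⌊0.7225/0.0416667⌋ = 17 → r.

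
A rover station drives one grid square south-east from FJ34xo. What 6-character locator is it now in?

FJ44an

Longitude subsquare x = 23; +1 → 24, wraps to 0 = a, carry into square.
Longitude square 3; +1 → 4.
Latitude subsquare o = 14; −1 → 13 = n.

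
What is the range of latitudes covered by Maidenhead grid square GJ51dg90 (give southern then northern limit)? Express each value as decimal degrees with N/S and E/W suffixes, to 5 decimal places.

1.25000° N, 1.25417° N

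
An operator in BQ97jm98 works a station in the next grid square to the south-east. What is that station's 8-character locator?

Longitude extended square 9; +1 → 10, wraps to 0, carry into subsquare.
Longitude subsquare j = 9; +1 → 10 = k.
Latitude extended square 8; −1 → 7.

BQ97km07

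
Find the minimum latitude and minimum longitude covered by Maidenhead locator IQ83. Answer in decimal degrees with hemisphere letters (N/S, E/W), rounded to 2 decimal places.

73.00° N, 4.00° W

Field I=8, Q=16: +8·20° lon, +16·10° lat → SW at lon -20°, lat 70°.
Square 8, 3: +8·2° lon, +3·1° lat → SW at lon -4°, lat 73°.
latitude 73.00° N, longitude 4.00° W.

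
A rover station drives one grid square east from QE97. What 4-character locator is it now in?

Longitude square 9; +1 → 10, wraps to 0, carry into field.
Longitude field Q = 16; +1 → 17 = R.
The latitude characters are unchanged.

RE07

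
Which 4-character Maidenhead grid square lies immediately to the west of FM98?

Longitude square 9; −1 → 8.
The latitude characters are unchanged.

FM88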